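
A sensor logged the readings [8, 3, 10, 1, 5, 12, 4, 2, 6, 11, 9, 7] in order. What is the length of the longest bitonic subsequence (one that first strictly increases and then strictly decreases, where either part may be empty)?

inc[i] = longest strictly increasing subsequence ending at i; dec[i] = longest strictly decreasing subsequence starting at i:
i:      1  2  3  4  5  6  7  8  9 10 11 12
a[i]:   8  3 10  1  5 12  4  2  6 11  9  7
inc:    1  1  2  1  2  3  2  2  3  4  4  4
dec:    4  2  4  1  3  4  2  1  1  3  2  1
Best peak at i=6 (value 12): inc=3, dec=4, length 3+4−1 = 6.

6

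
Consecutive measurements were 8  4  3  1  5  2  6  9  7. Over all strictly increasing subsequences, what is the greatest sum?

Let S[i] be the best sum of a strictly increasing subsequence ending at i:
i:      1  2  3  4  5  6  7  8  9
a[i]:   8  4  3  1  5  2  6  9  7
S:      8  4  3  1  9  3 15 24 22
Maximum is 24 (e.g. 4 + 5 + 6 + 9).

24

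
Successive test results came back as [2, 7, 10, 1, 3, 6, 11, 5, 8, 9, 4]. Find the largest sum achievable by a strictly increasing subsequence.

30

Let S[i] be the best sum of a strictly increasing subsequence ending at i:
i:      1  2  3  4  5  6  7  8  9 10 11
a[i]:   2  7 10  1  3  6 11  5  8  9  4
S:      2  9 19  1  5 11 30 10 19 28  9
Maximum is 30 (e.g. 2 + 7 + 10 + 11).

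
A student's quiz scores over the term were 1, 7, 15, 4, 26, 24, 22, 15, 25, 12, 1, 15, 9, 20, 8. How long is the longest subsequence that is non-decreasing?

6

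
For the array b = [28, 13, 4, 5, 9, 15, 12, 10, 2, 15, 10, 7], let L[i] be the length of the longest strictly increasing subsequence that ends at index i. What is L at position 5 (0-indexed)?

dp[i] = 1 + max{dp[j] : j<i, b[j]<b[i]} (or 1 if no such j):
i:      0  1  2  3  4  5  6  7  8  9 10 11
b[i]:  28 13  4  5  9 15 12 10  2 15 10  7
dp:     1  1  1  2  3  4  4  4  1  5  4  3
At index 5 the value is 4.

4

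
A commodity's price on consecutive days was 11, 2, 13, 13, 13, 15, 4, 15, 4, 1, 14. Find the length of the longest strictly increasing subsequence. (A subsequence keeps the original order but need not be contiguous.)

Let dp[i] be the length of the longest such subsequence ending at index i:
i:      1  2  3  4  5  6  7  8  9 10 11
a[i]:  11  2 13 13 13 15  4 15  4  1 14
dp:     1  1  2  2  2  3  2  3  2  1  3
Maximum dp value is 3.

3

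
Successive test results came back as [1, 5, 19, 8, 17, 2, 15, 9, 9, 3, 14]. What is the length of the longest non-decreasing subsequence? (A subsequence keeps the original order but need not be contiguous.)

Track the smallest tail for each achievable length (allowing ties):
1 → extends → [1]
5 → extends → [1, 5]
19 → extends → [1, 5, 19]
8 → replaces 19 → [1, 5, 8]
17 → extends → [1, 5, 8, 17]
2 → replaces 5 → [1, 2, 8, 17]
15 → replaces 17 → [1, 2, 8, 15]
9 → replaces 15 → [1, 2, 8, 9]
9 → extends → [1, 2, 8, 9, 9]
3 → replaces 8 → [1, 2, 3, 9, 9]
14 → extends → [1, 2, 3, 9, 9, 14]
Six tails, so the longest non-decreasing subsequence has length 6 (e.g. 1, 5, 8, 9, 9, 14).

6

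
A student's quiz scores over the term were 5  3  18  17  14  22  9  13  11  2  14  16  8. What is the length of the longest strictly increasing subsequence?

Track the smallest tail for each achievable length (strict):
5 → extends → [5]
3 → replaces 5 → [3]
18 → extends → [3, 18]
17 → replaces 18 → [3, 17]
14 → replaces 17 → [3, 14]
22 → extends → [3, 14, 22]
9 → replaces 14 → [3, 9, 22]
13 → replaces 22 → [3, 9, 13]
11 → replaces 13 → [3, 9, 11]
2 → replaces 3 → [2, 9, 11]
14 → extends → [2, 9, 11, 14]
16 → extends → [2, 9, 11, 14, 16]
8 → replaces 9 → [2, 8, 11, 14, 16]
Five tails, so the longest strictly increasing subsequence has length 5 (e.g. 5, 9, 13, 14, 16).

5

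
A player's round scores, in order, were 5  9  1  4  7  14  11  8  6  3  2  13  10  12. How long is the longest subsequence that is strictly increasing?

6

Track the smallest tail for each achievable length (strict):
5 → extends → [5]
9 → extends → [5, 9]
1 → replaces 5 → [1, 9]
4 → replaces 9 → [1, 4]
7 → extends → [1, 4, 7]
14 → extends → [1, 4, 7, 14]
11 → replaces 14 → [1, 4, 7, 11]
8 → replaces 11 → [1, 4, 7, 8]
6 → replaces 7 → [1, 4, 6, 8]
3 → replaces 4 → [1, 3, 6, 8]
2 → replaces 3 → [1, 2, 6, 8]
13 → extends → [1, 2, 6, 8, 13]
10 → replaces 13 → [1, 2, 6, 8, 10]
12 → extends → [1, 2, 6, 8, 10, 12]
Six tails, so the longest strictly increasing subsequence has length 6 (e.g. 1, 4, 7, 8, 10, 12).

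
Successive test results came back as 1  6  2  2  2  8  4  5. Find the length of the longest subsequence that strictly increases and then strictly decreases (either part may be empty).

4

inc[i] = longest strictly increasing subsequence ending at i; dec[i] = longest strictly decreasing subsequence starting at i:
i:     1 2 3 4 5 6 7 8
a[i]:  1 6 2 2 2 8 4 5
inc:   1 2 2 2 2 3 3 4
dec:   1 2 1 1 1 2 1 1
Best peak at i=6 (value 8): inc=3, dec=2, length 3+2−1 = 4.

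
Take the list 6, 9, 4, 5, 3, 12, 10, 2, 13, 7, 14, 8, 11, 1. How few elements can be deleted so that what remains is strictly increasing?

9

Fewest deletions = n − (longest strictly increasing subsequence).
Patience tails:
6 → extends → [6]
9 → extends → [6, 9]
4 → replaces 6 → [4, 9]
5 → replaces 9 → [4, 5]
3 → replaces 4 → [3, 5]
12 → extends → [3, 5, 12]
10 → replaces 12 → [3, 5, 10]
2 → replaces 3 → [2, 5, 10]
13 → extends → [2, 5, 10, 13]
7 → replaces 10 → [2, 5, 7, 13]
14 → extends → [2, 5, 7, 13, 14]
8 → replaces 13 → [2, 5, 7, 8, 14]
11 → replaces 14 → [2, 5, 7, 8, 11]
1 → replaces 2 → [1, 5, 7, 8, 11]
Longest strictly increasing subsequence has length 5, so deletions = 14 − 5 = 9.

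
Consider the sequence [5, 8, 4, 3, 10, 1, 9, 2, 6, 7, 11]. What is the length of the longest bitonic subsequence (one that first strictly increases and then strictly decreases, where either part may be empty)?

inc[i] = longest strictly increasing subsequence ending at i; dec[i] = longest strictly decreasing subsequence starting at i:
i:      1  2  3  4  5  6  7  8  9 10 11
a[i]:   5  8  4  3 10  1  9  2  6  7 11
inc:    1  2  1  1  3  1  3  2  3  4  5
dec:    4  4  3  2  3  1  2  1  1  1  1
Best peak at i=2 (value 8): inc=2, dec=4, length 2+4−1 = 5.

5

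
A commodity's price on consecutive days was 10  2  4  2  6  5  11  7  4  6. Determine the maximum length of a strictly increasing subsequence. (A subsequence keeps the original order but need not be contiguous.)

Track the smallest tail for each achievable length (strict):
10 → extends → [10]
2 → replaces 10 → [2]
4 → extends → [2, 4]
2 → already a tail → [2, 4]
6 → extends → [2, 4, 6]
5 → replaces 6 → [2, 4, 5]
11 → extends → [2, 4, 5, 11]
7 → replaces 11 → [2, 4, 5, 7]
4 → already a tail → [2, 4, 5, 7]
6 → replaces 7 → [2, 4, 5, 6]
Four tails, so the longest strictly increasing subsequence has length 4 (e.g. 2, 4, 6, 11).

4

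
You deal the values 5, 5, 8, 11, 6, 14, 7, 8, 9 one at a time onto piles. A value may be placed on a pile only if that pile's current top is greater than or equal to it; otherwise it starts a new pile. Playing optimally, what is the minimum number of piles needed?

The minimum number of non-increasing subsequences covering a sequence equals the length of its longest strictly increasing subsequence.
LIS length is 5 (e.g. 5, 6, 7, 8, 9), so 5 piles are needed.

5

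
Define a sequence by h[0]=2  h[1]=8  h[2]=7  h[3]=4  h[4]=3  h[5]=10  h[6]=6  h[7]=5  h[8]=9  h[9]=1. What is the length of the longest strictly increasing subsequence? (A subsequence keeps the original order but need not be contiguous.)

4

Track the smallest tail for each achievable length (strict):
2 → extends → [2]
8 → extends → [2, 8]
7 → replaces 8 → [2, 7]
4 → replaces 7 → [2, 4]
3 → replaces 4 → [2, 3]
10 → extends → [2, 3, 10]
6 → replaces 10 → [2, 3, 6]
5 → replaces 6 → [2, 3, 5]
9 → extends → [2, 3, 5, 9]
1 → replaces 2 → [1, 3, 5, 9]
Four tails, so the longest strictly increasing subsequence has length 4 (e.g. 2, 4, 6, 9).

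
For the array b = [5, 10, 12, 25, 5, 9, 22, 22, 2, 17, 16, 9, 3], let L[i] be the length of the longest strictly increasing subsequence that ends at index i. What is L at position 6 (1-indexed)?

dp[i] = 1 + max{dp[j] : j<i, b[j]<b[i]} (or 1 if no such j):
i:      1  2  3  4  5  6  7  8  9 10 11 12 13
b[i]:   5 10 12 25  5  9 22 22  2 17 16  9  3
dp:     1  2  3  4  1  2  4  4  1  4  4  2  2
At index 6 the value is 2.

2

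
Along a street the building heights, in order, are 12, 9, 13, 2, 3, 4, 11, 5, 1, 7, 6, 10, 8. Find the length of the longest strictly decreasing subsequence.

Negate each value so 'decreasing' becomes 'increasing', then run patience tails on the negated sequence:
-12 → extends → [-12]
-9 → extends → [-12, -9]
-13 → replaces -12 → [-13, -9]
-2 → extends → [-13, -9, -2]
-3 → replaces -2 → [-13, -9, -3]
-4 → replaces -3 → [-13, -9, -4]
-11 → replaces -9 → [-13, -11, -4]
-5 → replaces -4 → [-13, -11, -5]
-1 → extends → [-13, -11, -5, -1]
-7 → replaces -5 → [-13, -11, -7, -1]
-6 → replaces -1 → [-13, -11, -7, -6]
-10 → replaces -7 → [-13, -11, -10, -6]
-8 → replaces -6 → [-13, -11, -10, -8]
Four tails, so the longest strictly decreasing subsequence of the original has length 4.

4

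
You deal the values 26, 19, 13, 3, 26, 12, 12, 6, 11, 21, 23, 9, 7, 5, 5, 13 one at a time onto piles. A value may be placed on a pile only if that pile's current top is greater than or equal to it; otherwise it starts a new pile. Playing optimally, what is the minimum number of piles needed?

5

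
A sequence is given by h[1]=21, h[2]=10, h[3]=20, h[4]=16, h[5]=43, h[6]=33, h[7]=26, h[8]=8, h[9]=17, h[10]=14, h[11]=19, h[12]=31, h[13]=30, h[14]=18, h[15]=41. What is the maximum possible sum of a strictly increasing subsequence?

134

Let S[i] be the best sum of a strictly increasing subsequence ending at i:
i:       1   2   3   4   5   6   7   8   9  10  11  12  13  14  15
h[i]:   21  10  20  16  43  33  26   8  17  14  19  31  30  18  41
S:      21  10  30  26  73  63  56   8  43  24  62  93  92  61 134
Maximum is 134 (e.g. 10 + 16 + 17 + 19 + 31 + 41).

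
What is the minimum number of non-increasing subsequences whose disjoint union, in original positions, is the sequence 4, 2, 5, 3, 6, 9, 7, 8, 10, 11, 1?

7

Place each on the leftmost legal pile:
4 → new pile 1 (tops now [4])
2 → pile 1 (tops now [2])
5 → new pile 2 (tops now [2, 5])
3 → pile 2 (tops now [2, 3])
6 → new pile 3 (tops now [2, 3, 6])
9 → new pile 4 (tops now [2, 3, 6, 9])
7 → pile 4 (tops now [2, 3, 6, 7])
8 → new pile 5 (tops now [2, 3, 6, 7, 8])
10 → new pile 6 (tops now [2, 3, 6, 7, 8, 10])
11 → new pile 7 (tops now [2, 3, 6, 7, 8, 10, 11])
1 → pile 1 (tops now [1, 3, 6, 7, 8, 10, 11])
Seven piles.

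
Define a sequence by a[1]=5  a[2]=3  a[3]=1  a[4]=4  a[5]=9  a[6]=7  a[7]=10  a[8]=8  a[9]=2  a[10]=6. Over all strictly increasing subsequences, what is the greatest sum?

26

Let S[i] be the best sum of a strictly increasing subsequence ending at i:
i:      1  2  3  4  5  6  7  8  9 10
a[i]:   5  3  1  4  9  7 10  8  2  6
S:      5  3  1  7 16 14 26 22  3 13
Maximum is 26 (e.g. 3 + 4 + 9 + 10).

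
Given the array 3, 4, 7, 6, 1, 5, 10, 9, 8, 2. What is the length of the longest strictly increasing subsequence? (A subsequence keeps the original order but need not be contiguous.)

4

Track the smallest tail for each achievable length (strict):
3 → extends → [3]
4 → extends → [3, 4]
7 → extends → [3, 4, 7]
6 → replaces 7 → [3, 4, 6]
1 → replaces 3 → [1, 4, 6]
5 → replaces 6 → [1, 4, 5]
10 → extends → [1, 4, 5, 10]
9 → replaces 10 → [1, 4, 5, 9]
8 → replaces 9 → [1, 4, 5, 8]
2 → replaces 4 → [1, 2, 5, 8]
Four tails, so the longest strictly increasing subsequence has length 4 (e.g. 3, 4, 7, 10).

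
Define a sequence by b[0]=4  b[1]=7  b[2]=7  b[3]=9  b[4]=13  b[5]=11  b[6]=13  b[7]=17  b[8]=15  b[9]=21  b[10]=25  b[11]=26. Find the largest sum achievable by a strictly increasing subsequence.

Let S[i] be the best sum of a strictly increasing subsequence ending at i:
i:       0   1   2   3   4   5   6   7   8   9  10  11
b[i]:    4   7   7   9  13  11  13  17  15  21  25  26
S:       4  11  11  20  33  31  44  61  59  82 107 133
Maximum is 133 (e.g. 4 + 7 + 9 + 11 + 13 + 17 + 21 + 25 + 26).

133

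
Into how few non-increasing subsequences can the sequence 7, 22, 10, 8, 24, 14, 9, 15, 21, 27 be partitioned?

The minimum number of non-increasing subsequences covering a sequence equals the length of its longest strictly increasing subsequence.
LIS length is 6 (e.g. 7, 10, 14, 15, 21, 27), so 6 piles are needed.

6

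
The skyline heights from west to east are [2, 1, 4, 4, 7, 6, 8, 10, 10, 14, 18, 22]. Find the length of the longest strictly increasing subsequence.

8

Let dp[i] be the length of the longest such subsequence ending at index i:
i:      1  2  3  4  5  6  7  8  9 10 11 12
a[i]:   2  1  4  4  7  6  8 10 10 14 18 22
dp:     1  1  2  2  3  3  4  5  5  6  7  8
Maximum dp value is 8.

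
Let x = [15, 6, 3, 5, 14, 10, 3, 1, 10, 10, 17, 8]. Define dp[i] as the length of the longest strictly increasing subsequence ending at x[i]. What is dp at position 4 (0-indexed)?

3

dp[i] = 1 + max{dp[j] : j<i, x[j]<x[i]} (or 1 if no such j):
i:      0  1  2  3  4  5  6  7  8  9 10 11
x[i]:  15  6  3  5 14 10  3  1 10 10 17  8
dp:     1  1  1  2  3  3  1  1  3  3  4  3
At index 4 the value is 3.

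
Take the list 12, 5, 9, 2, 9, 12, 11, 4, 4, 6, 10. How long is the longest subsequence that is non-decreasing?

Let dp[i] be the length of the longest such subsequence ending at index i:
i:      1  2  3  4  5  6  7  8  9 10 11
a[i]:  12  5  9  2  9 12 11  4  4  6 10
dp:     1  1  2  1  3  4  4  2  3  4  5
Maximum dp value is 5.

5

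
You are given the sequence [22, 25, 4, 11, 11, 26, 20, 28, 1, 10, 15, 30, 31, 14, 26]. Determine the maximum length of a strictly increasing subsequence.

Let dp[i] be the length of the longest such subsequence ending at index i:
i:      1  2  3  4  5  6  7  8  9 10 11 12 13 14 15
a[i]:  22 25  4 11 11 26 20 28  1 10 15 30 31 14 26
dp:     1  2  1  2  2  3  3  4  1  2  3  5  6  3  4
Maximum dp value is 6.

6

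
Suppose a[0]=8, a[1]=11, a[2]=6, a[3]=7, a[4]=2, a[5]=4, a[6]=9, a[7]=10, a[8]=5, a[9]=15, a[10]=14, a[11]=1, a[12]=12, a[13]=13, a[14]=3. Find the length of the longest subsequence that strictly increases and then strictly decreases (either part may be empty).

inc[i] = longest strictly increasing subsequence ending at i; dec[i] = longest strictly decreasing subsequence starting at i:
i:      0  1  2  3  4  5  6  7  8  9 10 11 12 13 14
a[i]:   8 11  6  7  2  4  9 10  5 15 14  1 12 13  3
inc:    1  2  1  2  1  2  3  4  3  5  5  1  5  6  2
dec:    4  4  3  3  2  2  3  3  2  4  3  1  2  2  1
Best peak at i=9 (value 15): inc=5, dec=4, length 5+4−1 = 8.

8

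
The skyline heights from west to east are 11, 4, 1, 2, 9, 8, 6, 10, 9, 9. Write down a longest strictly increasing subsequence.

1, 2, 9, 10

Patience tails give the LIS length; then backtrack through the dp parents:
11 → extends → [11]
4 → replaces 11 → [4]
1 → replaces 4 → [1]
2 → extends → [1, 2]
9 → extends → [1, 2, 9]
8 → replaces 9 → [1, 2, 8]
6 → replaces 8 → [1, 2, 6]
10 → extends → [1, 2, 6, 10]
9 → replaces 10 → [1, 2, 6, 9]
9 → already a tail → [1, 2, 6, 9]
Length 4; one witness is 1, 2, 9, 10.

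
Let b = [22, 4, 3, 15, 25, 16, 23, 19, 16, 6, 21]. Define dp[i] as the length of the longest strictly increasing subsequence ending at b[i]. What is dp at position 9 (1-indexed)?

3

dp[i] = 1 + max{dp[j] : j<i, b[j]<b[i]} (or 1 if no such j):
i:      1  2  3  4  5  6  7  8  9 10 11
b[i]:  22  4  3 15 25 16 23 19 16  6 21
dp:     1  1  1  2  3  3  4  4  3  2  5
At index 9 the value is 3.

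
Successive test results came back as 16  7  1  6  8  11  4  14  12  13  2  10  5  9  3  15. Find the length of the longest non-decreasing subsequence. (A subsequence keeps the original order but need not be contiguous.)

Let dp[i] be the length of the longest such subsequence ending at index i:
i:      1  2  3  4  5  6  7  8  9 10 11 12 13 14 15 16
a[i]:  16  7  1  6  8 11  4 14 12 13  2 10  5  9  3 15
dp:     1  1  1  2  3  4  2  5  5  6  2  4  3  4  3  7
Maximum dp value is 7.

7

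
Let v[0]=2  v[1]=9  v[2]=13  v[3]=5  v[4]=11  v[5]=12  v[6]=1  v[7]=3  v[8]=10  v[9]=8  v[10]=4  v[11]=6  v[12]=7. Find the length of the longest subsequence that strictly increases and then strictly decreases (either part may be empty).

inc[i] = longest strictly increasing subsequence ending at i; dec[i] = longest strictly decreasing subsequence starting at i:
i:      0  1  2  3  4  5  6  7  8  9 10 11 12
v[i]:   2  9 13  5 11 12  1  3 10  8  4  6  7
inc:    1  2  3  2  3  4  1  2  3  3  3  4  5
dec:    2  3  5  2  4  4  1  1  3  2  1  1  1
Best peak at i=2 (value 13): inc=3, dec=5, length 3+5−1 = 7.

7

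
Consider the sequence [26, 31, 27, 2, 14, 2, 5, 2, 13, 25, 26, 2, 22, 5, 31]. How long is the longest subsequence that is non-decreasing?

Let dp[i] be the length of the longest such subsequence ending at index i:
i:      1  2  3  4  5  6  7  8  9 10 11 12 13 14 15
a[i]:  26 31 27  2 14  2  5  2 13 25 26  2 22  5 31
dp:     1  2  2  1  2  2  3  3  4  5  6  4  5  5  7
Maximum dp value is 7.

7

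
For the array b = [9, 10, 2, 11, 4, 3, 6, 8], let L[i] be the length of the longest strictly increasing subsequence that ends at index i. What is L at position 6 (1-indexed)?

dp[i] = 1 + max{dp[j] : j<i, b[j]<b[i]} (or 1 if no such j):
i:      1  2  3  4  5  6  7  8
b[i]:   9 10  2 11  4  3  6  8
dp:     1  2  1  3  2  2  3  4
At index 6 the value is 2.

2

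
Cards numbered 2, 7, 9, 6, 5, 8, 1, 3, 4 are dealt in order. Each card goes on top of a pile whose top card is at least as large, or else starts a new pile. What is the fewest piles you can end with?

Place each on the leftmost legal pile:
2 → new pile 1 (tops now [2])
7 → new pile 2 (tops now [2, 7])
9 → new pile 3 (tops now [2, 7, 9])
6 → pile 2 (tops now [2, 6, 9])
5 → pile 2 (tops now [2, 5, 9])
8 → pile 3 (tops now [2, 5, 8])
1 → pile 1 (tops now [1, 5, 8])
3 → pile 2 (tops now [1, 3, 8])
4 → pile 3 (tops now [1, 3, 4])
Three piles.

3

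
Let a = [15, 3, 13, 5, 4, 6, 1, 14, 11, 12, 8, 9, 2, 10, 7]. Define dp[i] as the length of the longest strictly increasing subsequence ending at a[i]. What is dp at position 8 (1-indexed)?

dp[i] = 1 + max{dp[j] : j<i, a[j]<a[i]} (or 1 if no such j):
i:      1  2  3  4  5  6  7  8  9 10 11 12 13 14 15
a[i]:  15  3 13  5  4  6  1 14 11 12  8  9  2 10  7
dp:     1  1  2  2  2  3  1  4  4  5  4  5  2  6  4
At index 8 the value is 4.

4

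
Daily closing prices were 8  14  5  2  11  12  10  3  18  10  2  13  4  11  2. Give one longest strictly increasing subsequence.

Patience tails give the LIS length; then backtrack through the dp parents:
8 → extends → [8]
14 → extends → [8, 14]
5 → replaces 8 → [5, 14]
2 → replaces 5 → [2, 14]
11 → replaces 14 → [2, 11]
12 → extends → [2, 11, 12]
10 → replaces 11 → [2, 10, 12]
3 → replaces 10 → [2, 3, 12]
18 → extends → [2, 3, 12, 18]
10 → replaces 12 → [2, 3, 10, 18]
2 → already a tail → [2, 3, 10, 18]
13 → replaces 18 → [2, 3, 10, 13]
4 → replaces 10 → [2, 3, 4, 13]
11 → replaces 13 → [2, 3, 4, 11]
2 → already a tail → [2, 3, 4, 11]
Length 4; one witness is 8, 11, 12, 18.

8, 11, 12, 18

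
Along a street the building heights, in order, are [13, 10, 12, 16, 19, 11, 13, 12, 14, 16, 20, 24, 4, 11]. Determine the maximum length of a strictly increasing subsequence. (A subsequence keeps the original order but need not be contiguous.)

7

Let dp[i] be the length of the longest such subsequence ending at index i:
i:      1  2  3  4  5  6  7  8  9 10 11 12 13 14
a[i]:  13 10 12 16 19 11 13 12 14 16 20 24  4 11
dp:     1  1  2  3  4  2  3  3  4  5  6  7  1  2
Maximum dp value is 7.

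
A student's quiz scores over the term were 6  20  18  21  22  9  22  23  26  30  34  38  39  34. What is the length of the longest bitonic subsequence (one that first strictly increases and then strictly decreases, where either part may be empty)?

11

inc[i] = longest strictly increasing subsequence ending at i; dec[i] = longest strictly decreasing subsequence starting at i:
i:      1  2  3  4  5  6  7  8  9 10 11 12 13 14
a[i]:   6 20 18 21 22  9 22 23 26 30 34 38 39 34
inc:    1  2  2  3  4  2  4  5  6  7  8  9 10  8
dec:    1  3  2  2  2  1  1  1  1  1  1  2  2  1
Best peak at i=13 (value 39): inc=10, dec=2, length 10+2−1 = 11.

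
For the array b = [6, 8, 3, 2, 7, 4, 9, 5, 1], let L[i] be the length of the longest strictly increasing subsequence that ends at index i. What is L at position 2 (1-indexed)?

dp[i] = 1 + max{dp[j] : j<i, b[j]<b[i]} (or 1 if no such j):
i:     1 2 3 4 5 6 7 8 9
b[i]:  6 8 3 2 7 4 9 5 1
dp:    1 2 1 1 2 2 3 3 1
At index 2 the value is 2.

2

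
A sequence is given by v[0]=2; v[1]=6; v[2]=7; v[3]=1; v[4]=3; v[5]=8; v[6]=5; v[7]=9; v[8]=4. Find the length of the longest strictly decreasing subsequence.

3

Negate each value so 'decreasing' becomes 'increasing', then run patience tails on the negated sequence:
-2 → extends → [-2]
-6 → replaces -2 → [-6]
-7 → replaces -6 → [-7]
-1 → extends → [-7, -1]
-3 → replaces -1 → [-7, -3]
-8 → replaces -7 → [-8, -3]
-5 → replaces -3 → [-8, -5]
-9 → replaces -8 → [-9, -5]
-4 → extends → [-9, -5, -4]
Three tails, so the longest strictly decreasing subsequence of the original has length 3.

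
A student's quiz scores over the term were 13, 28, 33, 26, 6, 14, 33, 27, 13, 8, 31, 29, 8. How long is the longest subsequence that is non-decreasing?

4

Let dp[i] be the length of the longest such subsequence ending at index i:
i:      1  2  3  4  5  6  7  8  9 10 11 12 13
a[i]:  13 28 33 26  6 14 33 27 13  8 31 29  8
dp:     1  2  3  2  1  2  4  3  2  2  4  4  3
Maximum dp value is 4.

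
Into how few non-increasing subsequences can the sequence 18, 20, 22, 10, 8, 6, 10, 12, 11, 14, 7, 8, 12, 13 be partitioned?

The minimum number of non-increasing subsequences covering a sequence equals the length of its longest strictly increasing subsequence.
LIS length is 5 (e.g. 8, 10, 11, 12, 13), so 5 piles are needed.

5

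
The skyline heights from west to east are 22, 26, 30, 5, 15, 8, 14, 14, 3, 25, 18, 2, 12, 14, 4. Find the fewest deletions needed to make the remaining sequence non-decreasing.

Fewest deletions = n − (longest non-decreasing subsequence).
i:      1  2  3  4  5  6  7  8  9 10 11 12 13 14 15
a[i]:  22 26 30  5 15  8 14 14  3 25 18  2 12 14  4
dp:     1  2  3  1  2  2  3  4  1  5  5  1  3  5  2
max dp = 5, so deletions = 15 − 5 = 10.

10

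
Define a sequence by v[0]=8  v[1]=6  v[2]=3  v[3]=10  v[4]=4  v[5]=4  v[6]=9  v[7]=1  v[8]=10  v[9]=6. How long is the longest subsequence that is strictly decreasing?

Let dp[i] be the longest strictly decreasing subsequence ending at i:
i:      0  1  2  3  4  5  6  7  8  9
v[i]:   8  6  3 10  4  4  9  1 10  6
dp:     1  2  3  1  3  3  2  4  1  3
Maximum is 4.

4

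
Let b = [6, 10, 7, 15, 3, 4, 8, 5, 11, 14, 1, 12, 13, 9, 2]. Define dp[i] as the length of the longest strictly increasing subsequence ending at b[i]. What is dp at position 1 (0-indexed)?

2

dp[i] = 1 + max{dp[j] : j<i, b[j]<b[i]} (or 1 if no such j):
i:      0  1  2  3  4  5  6  7  8  9 10 11 12 13 14
b[i]:   6 10  7 15  3  4  8  5 11 14  1 12 13  9  2
dp:     1  2  2  3  1  2  3  3  4  5  1  5  6  4  2
At index 1 the value is 2.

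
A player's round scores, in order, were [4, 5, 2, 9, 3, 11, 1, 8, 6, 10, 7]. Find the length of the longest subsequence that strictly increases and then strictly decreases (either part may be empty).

6

inc[i] = longest strictly increasing subsequence ending at i; dec[i] = longest strictly decreasing subsequence starting at i:
i:      1  2  3  4  5  6  7  8  9 10 11
a[i]:   4  5  2  9  3 11  1  8  6 10  7
inc:    1  2  1  3  2  4  1  3  3  4  4
dec:    3  3  2  3  2  3  1  2  1  2  1
Best peak at i=6 (value 11): inc=4, dec=3, length 4+3−1 = 6.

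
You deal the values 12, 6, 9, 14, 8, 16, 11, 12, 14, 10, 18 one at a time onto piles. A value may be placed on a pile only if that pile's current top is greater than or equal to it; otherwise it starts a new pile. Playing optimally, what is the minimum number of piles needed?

6

Place each on the leftmost legal pile:
12 → new pile 1 (tops now [12])
6 → pile 1 (tops now [6])
9 → new pile 2 (tops now [6, 9])
14 → new pile 3 (tops now [6, 9, 14])
8 → pile 2 (tops now [6, 8, 14])
16 → new pile 4 (tops now [6, 8, 14, 16])
11 → pile 3 (tops now [6, 8, 11, 16])
12 → pile 4 (tops now [6, 8, 11, 12])
14 → new pile 5 (tops now [6, 8, 11, 12, 14])
10 → pile 3 (tops now [6, 8, 10, 12, 14])
18 → new pile 6 (tops now [6, 8, 10, 12, 14, 18])
Six piles.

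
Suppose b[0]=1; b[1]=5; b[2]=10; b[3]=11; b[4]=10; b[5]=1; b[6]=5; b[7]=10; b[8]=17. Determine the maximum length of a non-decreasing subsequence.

6

Let dp[i] be the length of the longest such subsequence ending at index i:
i:      0  1  2  3  4  5  6  7  8
b[i]:   1  5 10 11 10  1  5 10 17
dp:     1  2  3  4  4  2  3  5  6
Maximum dp value is 6.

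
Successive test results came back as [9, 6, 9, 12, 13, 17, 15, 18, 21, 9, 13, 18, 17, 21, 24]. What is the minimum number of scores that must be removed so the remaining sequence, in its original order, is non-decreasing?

Fewest deletions = n − (longest non-decreasing subsequence).
Patience tails:
9 → extends → [9]
6 → replaces 9 → [6]
9 → extends → [6, 9]
12 → extends → [6, 9, 12]
13 → extends → [6, 9, 12, 13]
17 → extends → [6, 9, 12, 13, 17]
15 → replaces 17 → [6, 9, 12, 13, 15]
18 → extends → [6, 9, 12, 13, 15, 18]
21 → extends → [6, 9, 12, 13, 15, 18, 21]
9 → replaces 12 → [6, 9, 9, 13, 15, 18, 21]
13 → replaces 15 → [6, 9, 9, 13, 13, 18, 21]
18 → replaces 21 → [6, 9, 9, 13, 13, 18, 18]
17 → replaces 18 → [6, 9, 9, 13, 13, 17, 18]
21 → extends → [6, 9, 9, 13, 13, 17, 18, 21]
24 → extends → [6, 9, 9, 13, 13, 17, 18, 21, 24]
Longest non-decreasing subsequence has length 9, so deletions = 15 − 9 = 6.

6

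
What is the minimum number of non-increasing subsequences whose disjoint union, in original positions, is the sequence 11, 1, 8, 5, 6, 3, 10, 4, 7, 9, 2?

5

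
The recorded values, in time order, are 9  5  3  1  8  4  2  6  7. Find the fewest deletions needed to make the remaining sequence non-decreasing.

5

Fewest deletions = n − (longest non-decreasing subsequence).
Patience tails:
9 → extends → [9]
5 → replaces 9 → [5]
3 → replaces 5 → [3]
1 → replaces 3 → [1]
8 → extends → [1, 8]
4 → replaces 8 → [1, 4]
2 → replaces 4 → [1, 2]
6 → extends → [1, 2, 6]
7 → extends → [1, 2, 6, 7]
Longest non-decreasing subsequence has length 4, so deletions = 9 − 4 = 5.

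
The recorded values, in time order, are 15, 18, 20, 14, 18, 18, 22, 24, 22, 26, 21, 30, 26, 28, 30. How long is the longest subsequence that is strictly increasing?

8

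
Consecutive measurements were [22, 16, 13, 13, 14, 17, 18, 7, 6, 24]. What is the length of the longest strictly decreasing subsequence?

5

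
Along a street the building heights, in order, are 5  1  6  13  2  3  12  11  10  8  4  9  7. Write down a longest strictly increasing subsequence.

Patience tails give the LIS length; then backtrack through the dp parents:
5 → extends → [5]
1 → replaces 5 → [1]
6 → extends → [1, 6]
13 → extends → [1, 6, 13]
2 → replaces 6 → [1, 2, 13]
3 → replaces 13 → [1, 2, 3]
12 → extends → [1, 2, 3, 12]
11 → replaces 12 → [1, 2, 3, 11]
10 → replaces 11 → [1, 2, 3, 10]
8 → replaces 10 → [1, 2, 3, 8]
4 → replaces 8 → [1, 2, 3, 4]
9 → extends → [1, 2, 3, 4, 9]
7 → replaces 9 → [1, 2, 3, 4, 7]
Length 5; one witness is 1, 2, 3, 8, 9.

1, 2, 3, 8, 9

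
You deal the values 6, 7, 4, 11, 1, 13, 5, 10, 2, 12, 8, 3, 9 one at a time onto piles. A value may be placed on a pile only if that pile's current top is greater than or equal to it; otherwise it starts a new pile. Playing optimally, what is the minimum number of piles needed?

4

The minimum number of non-increasing subsequences covering a sequence equals the length of its longest strictly increasing subsequence.
LIS length is 4 (e.g. 6, 7, 11, 13), so 4 piles are needed.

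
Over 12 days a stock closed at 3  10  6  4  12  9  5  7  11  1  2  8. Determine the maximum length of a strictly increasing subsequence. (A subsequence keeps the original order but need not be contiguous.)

5

Let dp[i] be the length of the longest such subsequence ending at index i:
i:      1  2  3  4  5  6  7  8  9 10 11 12
a[i]:   3 10  6  4 12  9  5  7 11  1  2  8
dp:     1  2  2  2  3  3  3  4  5  1  2  5
Maximum dp value is 5.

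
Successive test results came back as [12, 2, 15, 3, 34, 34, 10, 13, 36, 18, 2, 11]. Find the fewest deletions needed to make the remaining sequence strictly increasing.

Fewest deletions = n − (longest strictly increasing subsequence).
Patience tails:
12 → extends → [12]
2 → replaces 12 → [2]
15 → extends → [2, 15]
3 → replaces 15 → [2, 3]
34 → extends → [2, 3, 34]
34 → already a tail → [2, 3, 34]
10 → replaces 34 → [2, 3, 10]
13 → extends → [2, 3, 10, 13]
36 → extends → [2, 3, 10, 13, 36]
18 → replaces 36 → [2, 3, 10, 13, 18]
2 → already a tail → [2, 3, 10, 13, 18]
11 → replaces 13 → [2, 3, 10, 11, 18]
Longest strictly increasing subsequence has length 5, so deletions = 12 − 5 = 7.

7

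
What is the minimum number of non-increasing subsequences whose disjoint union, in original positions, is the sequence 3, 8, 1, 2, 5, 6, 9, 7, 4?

5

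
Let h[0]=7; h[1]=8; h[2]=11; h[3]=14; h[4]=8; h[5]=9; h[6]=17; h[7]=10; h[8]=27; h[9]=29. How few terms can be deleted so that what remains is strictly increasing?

3

Fewest deletions = n − (longest strictly increasing subsequence).
Patience tails:
7 → extends → [7]
8 → extends → [7, 8]
11 → extends → [7, 8, 11]
14 → extends → [7, 8, 11, 14]
8 → already a tail → [7, 8, 11, 14]
9 → replaces 11 → [7, 8, 9, 14]
17 → extends → [7, 8, 9, 14, 17]
10 → replaces 14 → [7, 8, 9, 10, 17]
27 → extends → [7, 8, 9, 10, 17, 27]
29 → extends → [7, 8, 9, 10, 17, 27, 29]
Longest strictly increasing subsequence has length 7, so deletions = 10 − 7 = 3.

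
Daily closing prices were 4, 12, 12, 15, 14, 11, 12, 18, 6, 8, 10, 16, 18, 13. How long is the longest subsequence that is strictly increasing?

Let dp[i] be the length of the longest such subsequence ending at index i:
i:      1  2  3  4  5  6  7  8  9 10 11 12 13 14
a[i]:   4 12 12 15 14 11 12 18  6  8 10 16 18 13
dp:     1  2  2  3  3  2  3  4  2  3  4  5  6  5
Maximum dp value is 6.

6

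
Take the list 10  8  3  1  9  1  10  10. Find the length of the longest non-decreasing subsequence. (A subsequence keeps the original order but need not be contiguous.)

Let dp[i] be the length of the longest such subsequence ending at index i:
i:      1  2  3  4  5  6  7  8
a[i]:  10  8  3  1  9  1 10 10
dp:     1  1  1  1  2  2  3  4
Maximum dp value is 4.

4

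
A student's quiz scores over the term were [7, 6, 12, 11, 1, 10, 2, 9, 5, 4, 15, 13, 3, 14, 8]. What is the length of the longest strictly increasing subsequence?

5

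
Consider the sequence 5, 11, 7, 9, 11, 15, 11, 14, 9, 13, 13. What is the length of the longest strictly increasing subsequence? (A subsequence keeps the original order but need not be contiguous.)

5

Track the smallest tail for each achievable length (strict):
5 → extends → [5]
11 → extends → [5, 11]
7 → replaces 11 → [5, 7]
9 → extends → [5, 7, 9]
11 → extends → [5, 7, 9, 11]
15 → extends → [5, 7, 9, 11, 15]
11 → already a tail → [5, 7, 9, 11, 15]
14 → replaces 15 → [5, 7, 9, 11, 14]
9 → already a tail → [5, 7, 9, 11, 14]
13 → replaces 14 → [5, 7, 9, 11, 13]
13 → already a tail → [5, 7, 9, 11, 13]
Five tails, so the longest strictly increasing subsequence has length 5 (e.g. 5, 7, 9, 11, 15).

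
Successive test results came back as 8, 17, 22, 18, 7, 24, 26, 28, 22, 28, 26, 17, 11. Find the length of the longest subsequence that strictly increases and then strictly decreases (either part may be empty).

inc[i] = longest strictly increasing subsequence ending at i; dec[i] = longest strictly decreasing subsequence starting at i:
i:      1  2  3  4  5  6  7  8  9 10 11 12 13
a[i]:   8 17 22 18  7 24 26 28 22 28 26 17 11
inc:    1  2  3  3  1  4  5  6  4  6  5  2  2
dec:    2  2  4  3  1  4  4  4  3  4  3  2  1
Best peak at i=8 (value 28): inc=6, dec=4, length 6+4−1 = 9.

9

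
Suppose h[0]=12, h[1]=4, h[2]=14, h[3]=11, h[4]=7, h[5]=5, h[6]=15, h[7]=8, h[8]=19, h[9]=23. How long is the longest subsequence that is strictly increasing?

5

Track the smallest tail for each achievable length (strict):
12 → extends → [12]
4 → replaces 12 → [4]
14 → extends → [4, 14]
11 → replaces 14 → [4, 11]
7 → replaces 11 → [4, 7]
5 → replaces 7 → [4, 5]
15 → extends → [4, 5, 15]
8 → replaces 15 → [4, 5, 8]
19 → extends → [4, 5, 8, 19]
23 → extends → [4, 5, 8, 19, 23]
Five tails, so the longest strictly increasing subsequence has length 5 (e.g. 12, 14, 15, 19, 23).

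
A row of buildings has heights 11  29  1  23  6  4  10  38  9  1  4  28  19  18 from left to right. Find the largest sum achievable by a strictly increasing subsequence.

78

Let S[i] be the best sum of a strictly increasing subsequence ending at i:
i:      1  2  3  4  5  6  7  8  9 10 11 12 13 14
a[i]:  11 29  1 23  6  4 10 38  9  1  4 28 19 18
S:     11 40  1 34  7  5 17 78 16  1  5 62 36 35
Maximum is 78 (e.g. 11 + 29 + 38).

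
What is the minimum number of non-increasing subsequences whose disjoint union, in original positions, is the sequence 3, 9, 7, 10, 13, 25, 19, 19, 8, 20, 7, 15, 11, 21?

7

The minimum number of non-increasing subsequences covering a sequence equals the length of its longest strictly increasing subsequence.
LIS length is 7 (e.g. 3, 9, 10, 13, 19, 20, 21), so 7 piles are needed.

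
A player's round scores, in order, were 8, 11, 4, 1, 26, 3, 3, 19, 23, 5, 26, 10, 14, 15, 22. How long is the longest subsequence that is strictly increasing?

Let dp[i] be the length of the longest such subsequence ending at index i:
i:      1  2  3  4  5  6  7  8  9 10 11 12 13 14 15
a[i]:   8 11  4  1 26  3  3 19 23  5 26 10 14 15 22
dp:     1  2  1  1  3  2  2  3  4  3  5  4  5  6  7
Maximum dp value is 7.

7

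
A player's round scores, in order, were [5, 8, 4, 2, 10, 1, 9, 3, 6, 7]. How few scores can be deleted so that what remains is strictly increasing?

6

Fewest deletions = n − (longest strictly increasing subsequence).
Patience tails:
5 → extends → [5]
8 → extends → [5, 8]
4 → replaces 5 → [4, 8]
2 → replaces 4 → [2, 8]
10 → extends → [2, 8, 10]
1 → replaces 2 → [1, 8, 10]
9 → replaces 10 → [1, 8, 9]
3 → replaces 8 → [1, 3, 9]
6 → replaces 9 → [1, 3, 6]
7 → extends → [1, 3, 6, 7]
Longest strictly increasing subsequence has length 4, so deletions = 10 − 4 = 6.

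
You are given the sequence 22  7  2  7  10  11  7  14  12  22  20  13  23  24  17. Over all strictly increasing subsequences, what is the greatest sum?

Let S[i] be the best sum of a strictly increasing subsequence ending at i:
i:       1   2   3   4   5   6   7   8   9  10  11  12  13  14  15
a[i]:   22   7   2   7  10  11   7  14  12  22  20  13  23  24  17
S:      22   7   2   9  19  30   9  44  42  66  64  55  89 113  72
Maximum is 113 (e.g. 2 + 7 + 10 + 11 + 14 + 22 + 23 + 24).

113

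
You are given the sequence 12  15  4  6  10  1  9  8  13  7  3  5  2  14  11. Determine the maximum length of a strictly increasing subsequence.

Track the smallest tail for each achievable length (strict):
12 → extends → [12]
15 → extends → [12, 15]
4 → replaces 12 → [4, 15]
6 → replaces 15 → [4, 6]
10 → extends → [4, 6, 10]
1 → replaces 4 → [1, 6, 10]
9 → replaces 10 → [1, 6, 9]
8 → replaces 9 → [1, 6, 8]
13 → extends → [1, 6, 8, 13]
7 → replaces 8 → [1, 6, 7, 13]
3 → replaces 6 → [1, 3, 7, 13]
5 → replaces 7 → [1, 3, 5, 13]
2 → replaces 3 → [1, 2, 5, 13]
14 → extends → [1, 2, 5, 13, 14]
11 → replaces 13 → [1, 2, 5, 11, 14]
Five tails, so the longest strictly increasing subsequence has length 5 (e.g. 4, 6, 10, 13, 14).

5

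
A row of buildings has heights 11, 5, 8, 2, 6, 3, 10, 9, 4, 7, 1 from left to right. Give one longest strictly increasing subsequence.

2, 3, 4, 7

Patience tails give the LIS length; then backtrack through the dp parents:
11 → extends → [11]
5 → replaces 11 → [5]
8 → extends → [5, 8]
2 → replaces 5 → [2, 8]
6 → replaces 8 → [2, 6]
3 → replaces 6 → [2, 3]
10 → extends → [2, 3, 10]
9 → replaces 10 → [2, 3, 9]
4 → replaces 9 → [2, 3, 4]
7 → extends → [2, 3, 4, 7]
1 → replaces 2 → [1, 3, 4, 7]
Length 4; one witness is 2, 3, 4, 7.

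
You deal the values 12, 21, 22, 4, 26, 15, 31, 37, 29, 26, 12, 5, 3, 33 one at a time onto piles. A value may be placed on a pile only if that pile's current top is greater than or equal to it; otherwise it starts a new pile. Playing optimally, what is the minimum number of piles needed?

6

Place each on the leftmost legal pile:
12 → new pile 1 (tops now [12])
21 → new pile 2 (tops now [12, 21])
22 → new pile 3 (tops now [12, 21, 22])
4 → pile 1 (tops now [4, 21, 22])
26 → new pile 4 (tops now [4, 21, 22, 26])
15 → pile 2 (tops now [4, 15, 22, 26])
31 → new pile 5 (tops now [4, 15, 22, 26, 31])
37 → new pile 6 (tops now [4, 15, 22, 26, 31, 37])
29 → pile 5 (tops now [4, 15, 22, 26, 29, 37])
26 → pile 4 (tops now [4, 15, 22, 26, 29, 37])
12 → pile 2 (tops now [4, 12, 22, 26, 29, 37])
5 → pile 2 (tops now [4, 5, 22, 26, 29, 37])
3 → pile 1 (tops now [3, 5, 22, 26, 29, 37])
33 → pile 6 (tops now [3, 5, 22, 26, 29, 33])
Six piles.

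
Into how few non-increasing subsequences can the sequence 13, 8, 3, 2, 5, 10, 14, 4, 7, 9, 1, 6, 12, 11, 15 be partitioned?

Place each on the leftmost legal pile:
13 → new pile 1 (tops now [13])
8 → pile 1 (tops now [8])
3 → pile 1 (tops now [3])
2 → pile 1 (tops now [2])
5 → new pile 2 (tops now [2, 5])
10 → new pile 3 (tops now [2, 5, 10])
14 → new pile 4 (tops now [2, 5, 10, 14])
4 → pile 2 (tops now [2, 4, 10, 14])
7 → pile 3 (tops now [2, 4, 7, 14])
9 → pile 4 (tops now [2, 4, 7, 9])
1 → pile 1 (tops now [1, 4, 7, 9])
6 → pile 3 (tops now [1, 4, 6, 9])
12 → new pile 5 (tops now [1, 4, 6, 9, 12])
11 → pile 5 (tops now [1, 4, 6, 9, 11])
15 → new pile 6 (tops now [1, 4, 6, 9, 11, 15])
Six piles.

6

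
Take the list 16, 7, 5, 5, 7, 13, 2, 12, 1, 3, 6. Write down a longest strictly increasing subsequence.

Patience tails give the LIS length; then backtrack through the dp parents:
16 → extends → [16]
7 → replaces 16 → [7]
5 → replaces 7 → [5]
5 → already a tail → [5]
7 → extends → [5, 7]
13 → extends → [5, 7, 13]
2 → replaces 5 → [2, 7, 13]
12 → replaces 13 → [2, 7, 12]
1 → replaces 2 → [1, 7, 12]
3 → replaces 7 → [1, 3, 12]
6 → replaces 12 → [1, 3, 6]
Length 3; one witness is 5, 7, 13.

5, 7, 13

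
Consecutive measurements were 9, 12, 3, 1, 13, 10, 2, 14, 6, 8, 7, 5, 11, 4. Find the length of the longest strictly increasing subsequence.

5

Let dp[i] be the length of the longest such subsequence ending at index i:
i:      1  2  3  4  5  6  7  8  9 10 11 12 13 14
a[i]:   9 12  3  1 13 10  2 14  6  8  7  5 11  4
dp:     1  2  1  1  3  2  2  4  3  4  4  3  5  3
Maximum dp value is 5.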